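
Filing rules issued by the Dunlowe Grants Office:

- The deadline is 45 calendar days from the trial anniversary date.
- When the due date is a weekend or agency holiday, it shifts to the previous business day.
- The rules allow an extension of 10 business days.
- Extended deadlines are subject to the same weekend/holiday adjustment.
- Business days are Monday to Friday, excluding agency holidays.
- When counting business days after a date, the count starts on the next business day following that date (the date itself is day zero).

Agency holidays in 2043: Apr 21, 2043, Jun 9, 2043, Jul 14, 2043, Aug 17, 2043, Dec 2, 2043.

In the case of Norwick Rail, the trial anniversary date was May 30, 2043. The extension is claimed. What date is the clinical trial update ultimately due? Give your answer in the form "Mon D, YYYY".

Jul 28, 2043

Adding 45 calendar days to May 30, 2043 gives Jul 14, 2043.
Jul 14, 2043 is a listed holiday; the preceding business day is Jul 13, 2043 (Monday).
The 10-business-day extension runs from Jul 13, 2043 to Jul 28, 2043.
Since Jul 28, 2043 is a Tuesday and not a holiday, the date is unchanged.
The final due date is Jul 28, 2043.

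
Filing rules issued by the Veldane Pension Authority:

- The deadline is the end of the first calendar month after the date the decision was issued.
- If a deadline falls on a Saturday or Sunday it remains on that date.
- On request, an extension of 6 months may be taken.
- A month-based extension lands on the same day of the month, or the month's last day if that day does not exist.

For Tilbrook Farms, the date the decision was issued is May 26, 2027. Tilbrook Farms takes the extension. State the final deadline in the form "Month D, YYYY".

The first month after May 26, 2027 is June 2027, whose last day is June 30, 2027.
June 30, 2027 is a Wednesday; no weekend or holiday adjustment applies.
Add 6 months to June 30, 2027: December 30, 2027.
December 30, 2027 falls on a Thursday. The rules make no weekend/holiday allowance, so it remains December 30, 2027.
Final deadline: December 30, 2027.

December 30, 2027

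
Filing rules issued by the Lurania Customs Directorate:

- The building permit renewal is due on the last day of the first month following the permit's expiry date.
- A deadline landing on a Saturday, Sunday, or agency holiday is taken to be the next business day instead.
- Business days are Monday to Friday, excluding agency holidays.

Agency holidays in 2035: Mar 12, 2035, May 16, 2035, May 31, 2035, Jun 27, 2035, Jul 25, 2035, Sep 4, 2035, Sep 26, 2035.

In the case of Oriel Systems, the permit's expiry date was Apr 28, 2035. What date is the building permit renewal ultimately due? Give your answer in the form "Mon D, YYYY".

1 month after Apr 28, 2035 falls in May 2035; the last day of that month is May 31, 2035.
May 31, 2035 falls on a listed holiday. Rolling to the next business day gives Jun 1, 2035, a Friday.
Final deadline: Jun 1, 2035.

Jun 1, 2035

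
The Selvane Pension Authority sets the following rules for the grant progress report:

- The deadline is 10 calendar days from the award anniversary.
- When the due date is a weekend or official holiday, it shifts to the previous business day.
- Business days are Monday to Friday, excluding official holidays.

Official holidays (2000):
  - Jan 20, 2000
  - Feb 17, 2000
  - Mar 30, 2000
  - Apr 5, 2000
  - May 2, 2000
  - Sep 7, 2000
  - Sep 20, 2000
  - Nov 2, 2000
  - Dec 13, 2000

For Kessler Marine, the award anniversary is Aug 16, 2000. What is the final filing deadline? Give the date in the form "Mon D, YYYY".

Aug 25, 2000

Trigger date Aug 16, 2000 + 10 calendar days = Aug 26, 2000.
Aug 26, 2000 is a Saturday; the preceding business day is Aug 25, 2000 (Friday).
Deadline: Aug 25, 2000.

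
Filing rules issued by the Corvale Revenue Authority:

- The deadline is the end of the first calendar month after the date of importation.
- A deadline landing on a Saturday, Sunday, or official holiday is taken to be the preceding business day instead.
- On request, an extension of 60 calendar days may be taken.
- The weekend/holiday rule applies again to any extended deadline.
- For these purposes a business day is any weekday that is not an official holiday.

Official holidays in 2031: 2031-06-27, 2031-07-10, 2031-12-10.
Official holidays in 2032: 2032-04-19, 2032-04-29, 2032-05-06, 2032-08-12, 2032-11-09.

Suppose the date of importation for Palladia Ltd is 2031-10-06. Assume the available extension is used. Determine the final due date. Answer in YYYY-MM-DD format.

1 month after 2031-10-06 falls in November 2031; the last day of that month is 2031-11-30.
2031-11-30 is a Sunday; the preceding business day is 2031-11-28 (Friday).
The 60-calendar-day extension moves the deadline from 2031-11-28 to 2032-01-27.
2032-01-27 (Tuesday) is already a business day.
Final deadline: 2032-01-27.

2032-01-27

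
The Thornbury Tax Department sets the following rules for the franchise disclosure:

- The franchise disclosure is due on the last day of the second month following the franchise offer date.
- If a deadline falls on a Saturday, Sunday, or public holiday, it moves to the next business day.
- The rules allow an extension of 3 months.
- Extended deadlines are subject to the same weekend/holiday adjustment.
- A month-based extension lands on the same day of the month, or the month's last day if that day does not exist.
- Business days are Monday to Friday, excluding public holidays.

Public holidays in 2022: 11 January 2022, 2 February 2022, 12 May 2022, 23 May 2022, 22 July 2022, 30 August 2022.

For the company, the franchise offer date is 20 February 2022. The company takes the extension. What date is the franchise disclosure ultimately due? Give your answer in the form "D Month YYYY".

2 August 2022

The second month after 20 February 2022 is April 2022, whose last day is 30 April 2022.
30 April 2022 falls on a Saturday. Rolling to the next business day gives 2 May 2022, a Monday.
Applying the 3 months extension: 3 months after 2 May 2022 is 2 August 2022.
Since 2 August 2022 is a Tuesday and not a holiday, the date is unchanged.
So the filing is due 2 August 2022.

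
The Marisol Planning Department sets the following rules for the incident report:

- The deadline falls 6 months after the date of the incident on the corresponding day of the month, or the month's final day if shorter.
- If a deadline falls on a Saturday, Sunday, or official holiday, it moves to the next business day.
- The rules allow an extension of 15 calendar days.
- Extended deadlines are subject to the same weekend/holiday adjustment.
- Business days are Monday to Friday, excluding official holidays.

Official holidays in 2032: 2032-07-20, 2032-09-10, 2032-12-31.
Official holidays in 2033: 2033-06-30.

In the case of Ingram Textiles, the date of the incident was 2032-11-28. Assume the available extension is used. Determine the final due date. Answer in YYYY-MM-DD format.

2033-06-14

6 months after 2032-11-28, on the same day of the month, is 2033-05-28.
Because 2033-05-28 is a Saturday, the deadline becomes 2033-05-30 (Monday).
The 15-calendar-day extension moves the deadline from 2033-05-30 to 2033-06-14.
2033-06-14 falls on a Tuesday, which is a business day, so no adjustment is needed.
Final deadline: 2033-06-14.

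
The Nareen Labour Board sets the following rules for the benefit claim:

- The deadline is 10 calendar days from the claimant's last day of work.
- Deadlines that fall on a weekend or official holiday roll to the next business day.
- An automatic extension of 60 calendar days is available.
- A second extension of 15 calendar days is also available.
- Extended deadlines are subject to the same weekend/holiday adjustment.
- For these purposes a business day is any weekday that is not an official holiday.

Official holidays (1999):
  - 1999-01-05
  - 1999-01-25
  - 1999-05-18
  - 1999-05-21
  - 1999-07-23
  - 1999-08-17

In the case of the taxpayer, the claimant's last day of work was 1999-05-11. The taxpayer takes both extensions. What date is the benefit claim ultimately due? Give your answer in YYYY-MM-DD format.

1999-08-10

Trigger date 1999-05-11 + 10 calendar days = 1999-05-21.
1999-05-21 is a listed holiday, so it moves to the next business day, 1999-05-24 (Monday).
Applying the 60-calendar-day extension: 1999-05-24 + 60 days = 1999-07-23.
1999-07-23 falls on a listed holiday. Rolling to the next business day gives 1999-07-26, a Monday.
Applying the 15-calendar-day extension: 1999-07-26 + 15 days = 1999-08-10.
1999-08-10 is a Tuesday and not a listed holiday, so it stands.
The final due date is 1999-08-10.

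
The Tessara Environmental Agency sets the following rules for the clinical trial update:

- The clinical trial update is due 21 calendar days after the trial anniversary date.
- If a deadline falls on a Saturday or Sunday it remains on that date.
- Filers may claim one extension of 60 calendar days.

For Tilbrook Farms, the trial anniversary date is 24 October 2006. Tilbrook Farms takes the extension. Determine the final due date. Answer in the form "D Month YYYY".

13 January 2007

From 24 October 2006, 21 calendar days later is 14 November 2006.
14 November 2006 is a Tuesday; no weekend or holiday adjustment applies.
Applying the 60-calendar-day extension: 14 November 2006 + 60 days = 13 January 2007.
13 January 2007 is a Saturday; no weekend or holiday adjustment applies.
Deadline: 13 January 2007.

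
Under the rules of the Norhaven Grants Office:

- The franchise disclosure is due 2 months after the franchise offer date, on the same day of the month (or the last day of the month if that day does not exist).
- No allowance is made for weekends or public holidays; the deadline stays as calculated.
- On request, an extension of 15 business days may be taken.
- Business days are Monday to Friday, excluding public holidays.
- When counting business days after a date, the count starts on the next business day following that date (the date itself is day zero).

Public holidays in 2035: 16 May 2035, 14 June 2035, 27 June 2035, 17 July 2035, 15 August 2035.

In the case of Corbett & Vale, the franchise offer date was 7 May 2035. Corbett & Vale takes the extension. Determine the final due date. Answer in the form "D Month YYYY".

2 months after 7 May 2035, on the same day of the month, is 7 July 2035.
No adjustment is made for weekends or holidays, so 7 July 2035 stands.
The 15-business-day extension runs from 7 July 2035 to 30 July 2035.
No adjustment is made for weekends or holidays, so 30 July 2035 stands.
Deadline: 30 July 2035.

30 July 2035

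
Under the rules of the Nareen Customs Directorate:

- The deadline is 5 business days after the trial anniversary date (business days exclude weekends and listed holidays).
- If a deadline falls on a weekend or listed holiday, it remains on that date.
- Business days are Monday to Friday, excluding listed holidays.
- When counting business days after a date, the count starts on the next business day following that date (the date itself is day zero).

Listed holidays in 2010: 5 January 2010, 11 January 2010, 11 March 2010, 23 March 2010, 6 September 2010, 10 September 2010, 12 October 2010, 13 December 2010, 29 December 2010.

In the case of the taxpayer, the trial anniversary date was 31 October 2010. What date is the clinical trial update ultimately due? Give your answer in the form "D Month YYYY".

5 business days after 31 October 2010, excluding weekends and holidays, is 5 November 2010.
5 November 2010 falls on a Friday. The rules make no weekend/holiday allowance, so it remains 5 November 2010.
The final due date is 5 November 2010.

5 November 2010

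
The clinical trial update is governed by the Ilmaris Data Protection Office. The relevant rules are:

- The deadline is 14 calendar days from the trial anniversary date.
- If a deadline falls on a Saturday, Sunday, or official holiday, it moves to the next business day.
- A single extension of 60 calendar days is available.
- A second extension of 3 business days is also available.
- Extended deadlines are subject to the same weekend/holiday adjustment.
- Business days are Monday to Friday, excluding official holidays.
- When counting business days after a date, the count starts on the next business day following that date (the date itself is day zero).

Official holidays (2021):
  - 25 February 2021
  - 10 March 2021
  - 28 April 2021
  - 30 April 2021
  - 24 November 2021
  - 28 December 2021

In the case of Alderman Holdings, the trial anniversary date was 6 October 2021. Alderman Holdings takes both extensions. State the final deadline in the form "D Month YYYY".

23 December 2021

Adding 14 calendar days to 6 October 2021 gives 20 October 2021.
20 October 2021 is a Wednesday and not a listed holiday, so it stands.
With the 60-day extension, 20 October 2021 becomes 19 December 2021.
19 December 2021 is a Sunday; the next business day is 20 December 2021 (Monday).
Counting 3 further business days from 20 December 2021 reaches 23 December 2021.
23 December 2021 (Thursday) is already a business day.
The final due date is 23 December 2021.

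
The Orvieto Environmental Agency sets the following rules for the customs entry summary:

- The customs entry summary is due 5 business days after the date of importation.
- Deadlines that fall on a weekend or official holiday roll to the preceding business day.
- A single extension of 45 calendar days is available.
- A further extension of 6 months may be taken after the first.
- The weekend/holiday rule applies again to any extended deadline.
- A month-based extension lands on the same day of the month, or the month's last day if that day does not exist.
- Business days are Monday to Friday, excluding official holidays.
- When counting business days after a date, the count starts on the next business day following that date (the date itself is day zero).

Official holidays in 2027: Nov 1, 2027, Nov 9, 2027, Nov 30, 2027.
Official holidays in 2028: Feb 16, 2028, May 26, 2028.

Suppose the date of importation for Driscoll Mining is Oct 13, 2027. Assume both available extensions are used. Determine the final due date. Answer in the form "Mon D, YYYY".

Counting 5 business days after Oct 13, 2027 (skipping weekends and listed holidays) reaches Oct 20, 2027.
Oct 20, 2027 falls on a Wednesday, which is a business day, so no adjustment is needed.
The 45-calendar-day extension moves the deadline from Oct 20, 2027 to Dec 4, 2027.
Because Dec 4, 2027 is a Saturday, the deadline becomes Dec 3, 2027 (Friday).
Applying the 6 months extension: 6 months after Dec 3, 2027 is Jun 3, 2028.
Jun 3, 2028 is a Saturday, so it moves to the preceding business day, Jun 2, 2028 (Friday).
Final deadline: Jun 2, 2028.

Jun 2, 2028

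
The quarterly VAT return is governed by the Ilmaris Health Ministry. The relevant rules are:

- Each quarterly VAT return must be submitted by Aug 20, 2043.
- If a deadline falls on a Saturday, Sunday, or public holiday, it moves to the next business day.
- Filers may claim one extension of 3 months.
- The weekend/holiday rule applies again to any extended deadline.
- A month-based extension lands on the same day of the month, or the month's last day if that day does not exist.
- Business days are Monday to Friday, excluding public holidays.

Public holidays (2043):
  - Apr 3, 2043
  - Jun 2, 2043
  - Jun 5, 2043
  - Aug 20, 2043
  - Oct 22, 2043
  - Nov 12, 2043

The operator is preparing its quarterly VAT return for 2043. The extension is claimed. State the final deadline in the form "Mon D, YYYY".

The statutory due date is Aug 20, 2043.
Because Aug 20, 2043 is a listed holiday, the deadline becomes Aug 21, 2043 (Friday).
Add 3 months to Aug 21, 2043: Nov 21, 2043.
Nov 21, 2043 is a Saturday, so it moves to the next business day, Nov 23, 2043 (Monday).
Deadline: Nov 23, 2043.

Nov 23, 2043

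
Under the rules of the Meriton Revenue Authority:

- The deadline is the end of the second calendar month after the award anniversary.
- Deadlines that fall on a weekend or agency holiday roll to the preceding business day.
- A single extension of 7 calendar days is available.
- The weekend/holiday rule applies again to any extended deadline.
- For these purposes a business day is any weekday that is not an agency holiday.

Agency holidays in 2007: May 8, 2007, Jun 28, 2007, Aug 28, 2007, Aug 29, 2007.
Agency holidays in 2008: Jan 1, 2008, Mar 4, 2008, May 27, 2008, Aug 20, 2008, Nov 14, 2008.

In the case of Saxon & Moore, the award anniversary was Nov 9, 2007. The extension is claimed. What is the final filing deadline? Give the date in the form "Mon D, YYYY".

2 months after Nov 9, 2007 falls in January 2008; the last day of that month is Jan 31, 2008.
Since Jan 31, 2008 is a Thursday and not a holiday, the date is unchanged.
The 7-calendar-day extension moves the deadline from Jan 31, 2008 to Feb 7, 2008.
Feb 7, 2008 (Thursday) is already a business day.
The final due date is Feb 7, 2008.

Feb 7, 2008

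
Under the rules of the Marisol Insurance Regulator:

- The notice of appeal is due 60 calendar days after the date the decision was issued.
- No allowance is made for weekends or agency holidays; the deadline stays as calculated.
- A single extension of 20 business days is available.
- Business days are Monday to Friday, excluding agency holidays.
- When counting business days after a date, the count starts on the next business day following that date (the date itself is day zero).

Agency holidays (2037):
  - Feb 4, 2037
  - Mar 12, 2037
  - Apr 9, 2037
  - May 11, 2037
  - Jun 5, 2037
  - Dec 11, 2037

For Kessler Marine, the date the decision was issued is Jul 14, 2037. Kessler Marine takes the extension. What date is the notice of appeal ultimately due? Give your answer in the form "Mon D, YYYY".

Oct 9, 2037

60 calendar days after Jul 14, 2037 is Sep 12, 2037.
Sep 12, 2037 falls on a Saturday. The rules make no weekend/holiday allowance, so it remains Sep 12, 2037.
Applying the 20-business-day extension: 20 business days after Sep 12, 2037 is Oct 9, 2037.
Oct 9, 2037 falls on a Friday. The rules make no weekend/holiday allowance, so it remains Oct 9, 2037.
So the filing is due Oct 9, 2037.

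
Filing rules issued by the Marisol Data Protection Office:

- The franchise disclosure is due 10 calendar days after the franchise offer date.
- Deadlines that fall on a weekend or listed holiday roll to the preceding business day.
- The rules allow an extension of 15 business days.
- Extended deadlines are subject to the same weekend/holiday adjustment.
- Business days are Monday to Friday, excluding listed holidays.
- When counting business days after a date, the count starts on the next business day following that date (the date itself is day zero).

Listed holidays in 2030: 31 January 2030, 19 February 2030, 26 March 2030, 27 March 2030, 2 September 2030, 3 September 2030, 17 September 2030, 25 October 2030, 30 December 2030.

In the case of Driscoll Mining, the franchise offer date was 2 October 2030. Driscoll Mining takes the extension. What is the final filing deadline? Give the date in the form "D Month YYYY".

Trigger date 2 October 2030 + 10 calendar days = 12 October 2030.
12 October 2030 is a Saturday; the preceding business day is 11 October 2030 (Friday).
Applying the 15-business-day extension: 15 business days after 11 October 2030 is 4 November 2030.
Since 4 November 2030 is a Monday and not a holiday, the date is unchanged.
The final due date is 4 November 2030.

4 November 2030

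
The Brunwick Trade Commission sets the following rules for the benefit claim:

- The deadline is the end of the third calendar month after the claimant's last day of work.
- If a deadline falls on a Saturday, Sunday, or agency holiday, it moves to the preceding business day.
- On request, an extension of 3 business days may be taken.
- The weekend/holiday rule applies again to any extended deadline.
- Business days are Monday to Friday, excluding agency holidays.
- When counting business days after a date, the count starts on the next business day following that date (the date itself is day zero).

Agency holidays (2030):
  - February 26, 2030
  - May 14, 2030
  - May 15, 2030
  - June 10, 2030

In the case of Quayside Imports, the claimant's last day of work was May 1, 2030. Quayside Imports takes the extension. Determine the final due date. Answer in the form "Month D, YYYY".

September 4, 2030

The third month after May 1, 2030 is August 2030, whose last day is August 31, 2030.
August 31, 2030 falls on a Saturday. Rolling to the preceding business day gives August 30, 2030, a Friday.
The 3-business-day extension runs from August 30, 2030 to September 4, 2030.
September 4, 2030 is a Wednesday and not a listed holiday, so it stands.
Final deadline: September 4, 2030.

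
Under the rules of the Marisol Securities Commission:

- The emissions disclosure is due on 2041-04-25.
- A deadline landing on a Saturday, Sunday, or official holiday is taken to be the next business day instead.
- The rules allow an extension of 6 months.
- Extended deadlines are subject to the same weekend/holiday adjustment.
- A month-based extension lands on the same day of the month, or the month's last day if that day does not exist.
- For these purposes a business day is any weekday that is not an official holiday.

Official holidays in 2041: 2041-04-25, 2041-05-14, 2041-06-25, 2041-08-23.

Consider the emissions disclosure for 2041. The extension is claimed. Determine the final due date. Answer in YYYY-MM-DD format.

The stated deadline is 2041-04-25.
Because 2041-04-25 is a listed holiday, the deadline becomes 2041-04-26 (Friday).
The 6 months extension carries 2041-04-26 to 2041-10-26.
2041-10-26 is a Saturday, so it moves to the next business day, 2041-10-28 (Monday).
So the filing is due 2041-10-28.

2041-10-28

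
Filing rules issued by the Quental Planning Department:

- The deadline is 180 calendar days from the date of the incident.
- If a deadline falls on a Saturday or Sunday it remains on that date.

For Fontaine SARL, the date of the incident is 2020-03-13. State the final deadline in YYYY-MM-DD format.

Trigger date 2020-03-13 + 180 calendar days = 2020-09-09.
2020-09-09 falls on a Wednesday. The rules make no weekend/holiday allowance, so it remains 2020-09-09.
Deadline: 2020-09-09.

2020-09-09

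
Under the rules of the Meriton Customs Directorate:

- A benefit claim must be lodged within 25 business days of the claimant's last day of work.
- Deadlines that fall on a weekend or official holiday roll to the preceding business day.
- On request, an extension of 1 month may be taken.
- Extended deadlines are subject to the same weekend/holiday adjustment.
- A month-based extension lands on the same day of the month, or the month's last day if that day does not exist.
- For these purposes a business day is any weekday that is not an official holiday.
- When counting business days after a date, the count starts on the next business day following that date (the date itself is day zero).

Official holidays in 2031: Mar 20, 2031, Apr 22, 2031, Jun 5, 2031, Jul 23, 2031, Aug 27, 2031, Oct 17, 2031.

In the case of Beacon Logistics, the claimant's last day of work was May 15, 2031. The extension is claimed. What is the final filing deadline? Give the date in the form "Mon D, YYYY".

25 business days after May 15, 2031, excluding weekends and holidays, is Jun 20, 2031.
Jun 20, 2031 (Friday) is already a business day.
Add 1 month to Jun 20, 2031: Jul 20, 2031.
Jul 20, 2031 is a Sunday, so it moves to the preceding business day, Jul 18, 2031 (Friday).
Final deadline: Jul 18, 2031.

Jul 18, 2031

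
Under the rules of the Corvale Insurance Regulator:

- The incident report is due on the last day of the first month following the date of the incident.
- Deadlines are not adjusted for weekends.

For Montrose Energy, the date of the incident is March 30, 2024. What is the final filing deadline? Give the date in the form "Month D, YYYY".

1 month after March 30, 2024 falls in April 2024; the last day of that month is April 30, 2024.
April 30, 2024 falls on a Tuesday. The rules make no weekend/holiday allowance, so it remains April 30, 2024.
Deadline: April 30, 2024.

April 30, 2024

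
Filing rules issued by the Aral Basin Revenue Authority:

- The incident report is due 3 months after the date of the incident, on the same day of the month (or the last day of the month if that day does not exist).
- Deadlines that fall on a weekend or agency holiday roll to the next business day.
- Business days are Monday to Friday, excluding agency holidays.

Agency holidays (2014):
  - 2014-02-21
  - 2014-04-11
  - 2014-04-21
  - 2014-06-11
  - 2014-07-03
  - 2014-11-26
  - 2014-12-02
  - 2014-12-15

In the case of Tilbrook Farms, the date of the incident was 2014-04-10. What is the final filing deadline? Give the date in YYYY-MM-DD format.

3 months from 2014-04-10 is 2014-07-10.
Since 2014-07-10 is a Thursday and not a holiday, the date is unchanged.
So the filing is due 2014-07-10.

2014-07-10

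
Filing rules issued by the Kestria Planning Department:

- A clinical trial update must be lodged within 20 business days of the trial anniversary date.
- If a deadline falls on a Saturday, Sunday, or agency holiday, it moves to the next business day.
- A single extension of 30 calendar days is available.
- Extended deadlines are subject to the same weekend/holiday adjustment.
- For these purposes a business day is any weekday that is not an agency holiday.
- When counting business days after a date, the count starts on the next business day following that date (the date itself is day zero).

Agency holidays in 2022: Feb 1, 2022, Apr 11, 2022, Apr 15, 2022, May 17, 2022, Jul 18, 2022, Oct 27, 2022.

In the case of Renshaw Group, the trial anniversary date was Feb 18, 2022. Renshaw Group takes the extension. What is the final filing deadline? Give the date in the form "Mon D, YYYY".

Starting the day after Feb 18, 2022 and counting 20 business days lands on Mar 18, 2022.
Mar 18, 2022 is a Friday and not a listed holiday, so it stands.
With the 30-day extension, Mar 18, 2022 becomes Apr 17, 2022.
Apr 17, 2022 falls on a Sunday. Rolling to the next business day gives Apr 18, 2022, a Monday.
Final deadline: Apr 18, 2022.

Apr 18, 2022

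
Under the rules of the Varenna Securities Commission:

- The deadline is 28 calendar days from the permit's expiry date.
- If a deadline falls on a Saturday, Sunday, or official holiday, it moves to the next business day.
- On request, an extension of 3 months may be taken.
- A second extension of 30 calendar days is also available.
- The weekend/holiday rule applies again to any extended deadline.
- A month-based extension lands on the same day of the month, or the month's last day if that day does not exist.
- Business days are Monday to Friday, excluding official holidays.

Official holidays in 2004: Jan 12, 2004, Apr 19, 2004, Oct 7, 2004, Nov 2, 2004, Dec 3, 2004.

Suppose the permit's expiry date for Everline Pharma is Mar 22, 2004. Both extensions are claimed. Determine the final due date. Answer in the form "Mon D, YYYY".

Trigger date Mar 22, 2004 + 28 calendar days = Apr 19, 2004.
Apr 19, 2004 falls on a listed holiday. Rolling to the next business day gives Apr 20, 2004, a Tuesday.
The 3 months extension carries Apr 20, 2004 to Jul 20, 2004.
Since Jul 20, 2004 is a Tuesday and not a holiday, the date is unchanged.
The 30-calendar-day extension moves the deadline from Jul 20, 2004 to Aug 19, 2004.
Since Aug 19, 2004 is a Thursday and not a holiday, the date is unchanged.
Deadline: Aug 19, 2004.

Aug 19, 2004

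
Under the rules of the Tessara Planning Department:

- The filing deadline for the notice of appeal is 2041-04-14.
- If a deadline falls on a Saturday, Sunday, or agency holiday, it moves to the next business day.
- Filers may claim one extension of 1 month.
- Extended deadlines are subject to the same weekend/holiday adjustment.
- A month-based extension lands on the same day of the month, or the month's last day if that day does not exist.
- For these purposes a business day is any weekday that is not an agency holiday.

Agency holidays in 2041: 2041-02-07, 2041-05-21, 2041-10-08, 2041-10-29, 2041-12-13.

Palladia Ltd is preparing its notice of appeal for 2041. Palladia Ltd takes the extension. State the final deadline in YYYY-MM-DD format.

The stated deadline is 2041-04-14.
Because 2041-04-14 is a Sunday, the deadline becomes 2041-04-15 (Monday).
Applying the 1 month extension: 1 month after 2041-04-15 is 2041-05-15.
2041-05-15 falls on a Wednesday, which is a business day, so no adjustment is needed.
So the filing is due 2041-05-15.

2041-05-15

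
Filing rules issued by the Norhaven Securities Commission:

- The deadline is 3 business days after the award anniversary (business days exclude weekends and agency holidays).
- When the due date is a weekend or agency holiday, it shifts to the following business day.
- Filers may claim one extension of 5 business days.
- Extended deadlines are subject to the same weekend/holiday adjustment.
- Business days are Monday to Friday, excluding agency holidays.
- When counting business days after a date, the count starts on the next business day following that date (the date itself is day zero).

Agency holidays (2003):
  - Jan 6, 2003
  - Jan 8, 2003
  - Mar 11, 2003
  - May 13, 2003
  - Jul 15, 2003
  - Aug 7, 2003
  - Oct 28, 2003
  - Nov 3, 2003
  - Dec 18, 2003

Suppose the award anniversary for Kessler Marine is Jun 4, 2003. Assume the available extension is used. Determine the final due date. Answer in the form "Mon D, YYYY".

Counting 3 business days after Jun 4, 2003 (skipping weekends and listed holidays) reaches Jun 9, 2003.
Jun 9, 2003 is a Monday and not a listed holiday, so it stands.
The 5-business-day extension runs from Jun 9, 2003 to Jun 16, 2003.
Jun 16, 2003 (Monday) is already a business day.
Final deadline: Jun 16, 2003.

Jun 16, 2003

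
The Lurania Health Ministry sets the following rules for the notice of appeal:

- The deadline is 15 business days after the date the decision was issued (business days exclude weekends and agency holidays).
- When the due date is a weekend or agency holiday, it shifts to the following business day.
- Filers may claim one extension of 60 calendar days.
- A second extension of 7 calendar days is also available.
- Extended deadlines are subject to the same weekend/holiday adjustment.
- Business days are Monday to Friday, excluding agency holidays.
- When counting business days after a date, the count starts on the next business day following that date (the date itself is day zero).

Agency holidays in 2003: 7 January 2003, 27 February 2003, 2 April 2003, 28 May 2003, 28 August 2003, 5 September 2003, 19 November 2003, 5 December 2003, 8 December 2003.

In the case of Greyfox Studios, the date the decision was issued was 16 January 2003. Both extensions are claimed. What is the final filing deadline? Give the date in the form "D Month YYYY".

15 business days after 16 January 2003, excluding weekends and holidays, is 6 February 2003.
6 February 2003 falls on a Thursday, which is a business day, so no adjustment is needed.
Applying the 60-calendar-day extension: 6 February 2003 + 60 days = 7 April 2003.
7 April 2003 is a Monday and not a listed holiday, so it stands.
Add the 7 calendar-day extension to 7 April 2003: 14 April 2003.
14 April 2003 falls on a Monday, which is a business day, so no adjustment is needed.
The final due date is 14 April 2003.

14 April 2003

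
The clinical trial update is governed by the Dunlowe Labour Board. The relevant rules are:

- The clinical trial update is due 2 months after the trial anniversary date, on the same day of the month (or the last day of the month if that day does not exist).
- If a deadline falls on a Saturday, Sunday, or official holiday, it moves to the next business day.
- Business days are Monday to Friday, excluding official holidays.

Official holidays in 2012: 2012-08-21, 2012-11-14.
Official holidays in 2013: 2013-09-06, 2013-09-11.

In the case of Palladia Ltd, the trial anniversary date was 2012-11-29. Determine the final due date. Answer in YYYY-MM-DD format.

Moving 2 months forward from 2012-11-29 on the corresponding day gives 2013-01-29.
2013-01-29 falls on a Tuesday, which is a business day, so no adjustment is needed.
Deadline: 2013-01-29.

2013-01-29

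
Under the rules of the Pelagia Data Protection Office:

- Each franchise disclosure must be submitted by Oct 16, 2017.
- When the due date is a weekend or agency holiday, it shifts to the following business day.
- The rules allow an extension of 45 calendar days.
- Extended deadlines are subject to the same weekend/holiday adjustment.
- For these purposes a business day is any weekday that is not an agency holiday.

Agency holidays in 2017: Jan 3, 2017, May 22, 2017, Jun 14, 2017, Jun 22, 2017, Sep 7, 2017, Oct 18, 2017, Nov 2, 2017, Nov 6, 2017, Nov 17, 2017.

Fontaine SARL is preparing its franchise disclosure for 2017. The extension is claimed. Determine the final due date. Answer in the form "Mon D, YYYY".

Start from the fixed due date, Oct 16, 2017.
Oct 16, 2017 falls on a Monday, which is a business day, so no adjustment is needed.
The 45-calendar-day extension moves the deadline from Oct 16, 2017 to Nov 30, 2017.
Since Nov 30, 2017 is a Thursday and not a holiday, the date is unchanged.
So the filing is due Nov 30, 2017.

Nov 30, 2017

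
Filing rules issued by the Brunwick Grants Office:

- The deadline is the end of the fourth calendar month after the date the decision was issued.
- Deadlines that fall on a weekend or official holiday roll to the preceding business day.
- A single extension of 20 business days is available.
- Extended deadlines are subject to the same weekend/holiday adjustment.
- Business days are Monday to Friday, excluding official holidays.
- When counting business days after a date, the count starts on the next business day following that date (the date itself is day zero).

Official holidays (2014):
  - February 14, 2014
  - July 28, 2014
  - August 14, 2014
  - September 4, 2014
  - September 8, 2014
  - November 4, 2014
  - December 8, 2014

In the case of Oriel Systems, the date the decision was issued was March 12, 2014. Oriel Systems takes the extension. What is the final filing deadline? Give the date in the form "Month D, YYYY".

4 months after March 12, 2014 falls in July 2014; the last day of that month is July 31, 2014.
July 31, 2014 (Thursday) is already a business day.
Applying the 20-business-day extension: 20 business days after July 31, 2014 is August 29, 2014.
August 29, 2014 falls on a Friday, which is a business day, so no adjustment is needed.
Deadline: August 29, 2014.

August 29, 2014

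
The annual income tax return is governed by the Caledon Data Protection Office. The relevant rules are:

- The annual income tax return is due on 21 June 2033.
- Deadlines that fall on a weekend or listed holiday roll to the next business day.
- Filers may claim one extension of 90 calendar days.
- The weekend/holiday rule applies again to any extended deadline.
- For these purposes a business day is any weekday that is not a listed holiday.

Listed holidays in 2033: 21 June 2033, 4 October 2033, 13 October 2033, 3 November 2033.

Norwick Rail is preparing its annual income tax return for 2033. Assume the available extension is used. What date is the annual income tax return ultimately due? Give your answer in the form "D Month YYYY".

The stated deadline is 21 June 2033.
21 June 2033 is a listed holiday, so it moves to the next business day, 22 June 2033 (Wednesday).
The 90-calendar-day extension moves the deadline from 22 June 2033 to 20 September 2033.
Since 20 September 2033 is a Tuesday and not a holiday, the date is unchanged.
The final due date is 20 September 2033.

20 September 2033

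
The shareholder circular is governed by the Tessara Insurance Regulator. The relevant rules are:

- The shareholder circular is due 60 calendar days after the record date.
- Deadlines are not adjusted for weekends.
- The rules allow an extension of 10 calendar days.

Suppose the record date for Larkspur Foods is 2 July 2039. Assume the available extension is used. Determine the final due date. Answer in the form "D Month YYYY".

10 September 2039

Trigger date 2 July 2039 + 60 calendar days = 31 August 2039.
31 August 2039 falls on a Wednesday. The rules make no weekend/holiday allowance, so it remains 31 August 2039.
The 10-calendar-day extension moves the deadline from 31 August 2039 to 10 September 2039.
10 September 2039 is a Saturday; no weekend or holiday adjustment applies.
Final deadline: 10 September 2039.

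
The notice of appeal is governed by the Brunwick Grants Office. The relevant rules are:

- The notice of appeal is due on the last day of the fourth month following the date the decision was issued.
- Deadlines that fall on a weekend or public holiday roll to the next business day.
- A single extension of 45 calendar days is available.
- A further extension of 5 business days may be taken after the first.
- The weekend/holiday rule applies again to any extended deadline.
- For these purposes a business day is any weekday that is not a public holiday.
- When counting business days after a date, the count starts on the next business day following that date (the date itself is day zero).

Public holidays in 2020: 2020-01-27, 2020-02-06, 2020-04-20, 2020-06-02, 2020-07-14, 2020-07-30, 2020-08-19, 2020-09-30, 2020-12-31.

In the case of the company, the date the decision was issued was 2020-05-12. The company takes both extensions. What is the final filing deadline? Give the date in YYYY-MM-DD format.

4 months after 2020-05-12 falls in September 2020; the last day of that month is 2020-09-30.
Because 2020-09-30 is a listed holiday, the deadline becomes 2020-10-01 (Thursday).
The 45-calendar-day extension moves the deadline from 2020-10-01 to 2020-11-15.
2020-11-15 is a Sunday, so it moves to the next business day, 2020-11-16 (Monday).
Applying the 5-business-day extension: 5 business days after 2020-11-16 is 2020-11-23.
2020-11-23 is a Monday and not a listed holiday, so it stands.
Deadline: 2020-11-23.

2020-11-23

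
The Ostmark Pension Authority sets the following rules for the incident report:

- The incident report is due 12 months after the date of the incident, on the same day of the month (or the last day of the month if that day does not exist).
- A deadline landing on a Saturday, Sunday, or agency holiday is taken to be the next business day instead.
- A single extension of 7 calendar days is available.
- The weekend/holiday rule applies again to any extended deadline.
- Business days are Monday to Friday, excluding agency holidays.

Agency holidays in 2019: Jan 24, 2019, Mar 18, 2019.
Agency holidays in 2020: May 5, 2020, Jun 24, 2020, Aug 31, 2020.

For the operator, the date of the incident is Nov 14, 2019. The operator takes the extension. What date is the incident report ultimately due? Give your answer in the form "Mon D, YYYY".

Nov 23, 2020

12 months after Nov 14, 2019, on the same day of the month, is Nov 14, 2020.
Because Nov 14, 2020 is a Saturday, the deadline becomes Nov 16, 2020 (Monday).
The 7-calendar-day extension moves the deadline from Nov 16, 2020 to Nov 23, 2020.
Since Nov 23, 2020 is a Monday and not a holiday, the date is unchanged.
Deadline: Nov 23, 2020.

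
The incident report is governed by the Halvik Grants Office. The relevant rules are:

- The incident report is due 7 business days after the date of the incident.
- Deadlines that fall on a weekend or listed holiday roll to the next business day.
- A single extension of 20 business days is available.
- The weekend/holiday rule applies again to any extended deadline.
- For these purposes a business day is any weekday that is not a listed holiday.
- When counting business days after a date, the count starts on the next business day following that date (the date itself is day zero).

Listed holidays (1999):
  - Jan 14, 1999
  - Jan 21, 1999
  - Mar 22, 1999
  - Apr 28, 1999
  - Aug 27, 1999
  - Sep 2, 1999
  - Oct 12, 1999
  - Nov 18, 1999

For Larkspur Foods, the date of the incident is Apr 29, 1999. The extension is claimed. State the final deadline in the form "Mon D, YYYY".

7 business days after Apr 29, 1999, excluding weekends and holidays, is May 10, 1999.
May 10, 1999 is a Monday and not a listed holiday, so it stands.
Applying the 20-business-day extension: 20 business days after May 10, 1999 is Jun 7, 1999.
Jun 7, 1999 (Monday) is already a business day.
So the filing is due Jun 7, 1999.

Jun 7, 1999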